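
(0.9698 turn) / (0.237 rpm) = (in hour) 0.0682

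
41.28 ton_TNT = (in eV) 1.078e+30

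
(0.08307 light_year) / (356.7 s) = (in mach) 6.471e+09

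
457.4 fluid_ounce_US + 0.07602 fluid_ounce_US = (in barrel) 0.0851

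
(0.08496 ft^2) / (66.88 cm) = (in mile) 7.333e-06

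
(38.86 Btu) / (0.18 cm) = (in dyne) 2.278e+12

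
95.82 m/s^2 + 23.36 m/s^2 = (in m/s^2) 119.2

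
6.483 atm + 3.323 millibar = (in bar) 6.572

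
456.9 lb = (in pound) 456.9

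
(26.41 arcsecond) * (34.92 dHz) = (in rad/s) 0.0004471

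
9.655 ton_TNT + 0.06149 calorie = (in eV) 2.521e+29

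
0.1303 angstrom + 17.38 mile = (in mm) 2.797e+07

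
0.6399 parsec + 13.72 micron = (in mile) 1.227e+13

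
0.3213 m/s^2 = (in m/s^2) 0.3213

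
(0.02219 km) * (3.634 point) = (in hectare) 2.845e-06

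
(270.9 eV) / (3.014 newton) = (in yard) 1.575e-17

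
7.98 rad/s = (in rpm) 76.2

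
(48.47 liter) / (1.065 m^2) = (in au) 3.042e-13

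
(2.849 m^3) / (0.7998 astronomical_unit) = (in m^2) 2.381e-11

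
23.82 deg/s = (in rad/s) 0.4157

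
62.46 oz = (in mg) 1.771e+06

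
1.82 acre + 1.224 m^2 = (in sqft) 7.929e+04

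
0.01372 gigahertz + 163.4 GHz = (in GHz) 163.4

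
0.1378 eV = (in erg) 2.208e-13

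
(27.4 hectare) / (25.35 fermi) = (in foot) 3.546e+19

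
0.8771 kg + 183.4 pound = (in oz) 2965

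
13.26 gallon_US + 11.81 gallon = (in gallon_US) 25.07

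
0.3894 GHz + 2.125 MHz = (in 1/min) 2.349e+10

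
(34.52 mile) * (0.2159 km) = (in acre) 2964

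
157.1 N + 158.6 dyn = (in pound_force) 35.32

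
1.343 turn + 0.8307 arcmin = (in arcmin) 2.901e+04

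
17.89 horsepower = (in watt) 1.334e+04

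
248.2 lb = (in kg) 112.6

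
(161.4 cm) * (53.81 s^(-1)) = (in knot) 168.8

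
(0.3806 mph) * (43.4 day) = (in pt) 1.808e+09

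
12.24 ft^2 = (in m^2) 1.137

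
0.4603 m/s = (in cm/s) 46.03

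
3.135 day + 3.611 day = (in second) 5.829e+05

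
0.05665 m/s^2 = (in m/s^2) 0.05665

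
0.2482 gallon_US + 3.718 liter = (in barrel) 0.0293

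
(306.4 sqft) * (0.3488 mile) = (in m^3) 1.598e+04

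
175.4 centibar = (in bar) 1.754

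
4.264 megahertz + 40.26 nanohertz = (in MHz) 4.264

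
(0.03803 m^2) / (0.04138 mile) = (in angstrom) 5.711e+06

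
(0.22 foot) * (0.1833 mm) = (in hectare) 1.229e-09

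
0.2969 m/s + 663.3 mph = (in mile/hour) 664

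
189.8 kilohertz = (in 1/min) 1.139e+07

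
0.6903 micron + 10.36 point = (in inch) 0.1439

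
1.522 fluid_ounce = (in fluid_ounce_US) 1.522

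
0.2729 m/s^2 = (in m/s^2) 0.2729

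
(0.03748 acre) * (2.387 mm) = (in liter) 362.1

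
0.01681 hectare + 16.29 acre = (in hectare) 6.609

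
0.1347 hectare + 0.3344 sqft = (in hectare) 0.1347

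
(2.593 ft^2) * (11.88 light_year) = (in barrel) 1.703e+17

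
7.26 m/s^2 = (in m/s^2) 7.26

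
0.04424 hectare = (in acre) 0.1093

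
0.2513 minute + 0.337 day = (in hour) 8.092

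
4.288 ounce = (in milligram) 1.216e+05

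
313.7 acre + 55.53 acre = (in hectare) 149.4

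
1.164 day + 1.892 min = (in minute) 1678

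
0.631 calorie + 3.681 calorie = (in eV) 1.126e+20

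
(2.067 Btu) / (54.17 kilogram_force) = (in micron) 4.105e+06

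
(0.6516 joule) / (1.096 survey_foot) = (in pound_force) 0.4385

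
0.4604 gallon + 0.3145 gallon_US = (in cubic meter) 0.002933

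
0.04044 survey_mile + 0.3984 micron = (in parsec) 2.109e-15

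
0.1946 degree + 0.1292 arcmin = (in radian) 0.003434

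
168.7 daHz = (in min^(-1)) 1.012e+05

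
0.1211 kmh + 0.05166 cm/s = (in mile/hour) 0.0764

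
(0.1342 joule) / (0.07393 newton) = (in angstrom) 1.815e+10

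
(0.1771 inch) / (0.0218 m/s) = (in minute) 0.003439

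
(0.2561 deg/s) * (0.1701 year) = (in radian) 2.398e+04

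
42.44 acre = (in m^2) 1.717e+05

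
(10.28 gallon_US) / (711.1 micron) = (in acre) 0.01352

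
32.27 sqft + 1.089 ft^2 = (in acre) 0.0007658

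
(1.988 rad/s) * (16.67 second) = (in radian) 33.14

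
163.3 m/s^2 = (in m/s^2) 163.3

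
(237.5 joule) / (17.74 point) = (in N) 3.795e+04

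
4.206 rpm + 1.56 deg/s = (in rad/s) 0.4677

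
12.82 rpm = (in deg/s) 76.92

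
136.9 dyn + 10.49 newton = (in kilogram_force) 1.07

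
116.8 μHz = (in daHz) 1.168e-05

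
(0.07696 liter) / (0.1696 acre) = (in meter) 1.121e-07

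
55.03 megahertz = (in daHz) 5.503e+06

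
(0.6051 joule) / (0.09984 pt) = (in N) 1.718e+04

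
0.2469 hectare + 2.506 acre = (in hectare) 1.261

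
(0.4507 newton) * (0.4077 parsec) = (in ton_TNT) 1.355e+06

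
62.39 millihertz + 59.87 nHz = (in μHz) 6.239e+04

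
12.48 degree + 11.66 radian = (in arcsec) 2.45e+06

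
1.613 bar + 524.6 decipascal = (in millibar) 1614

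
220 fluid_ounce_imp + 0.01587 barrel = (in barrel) 0.05519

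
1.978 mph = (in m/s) 0.8842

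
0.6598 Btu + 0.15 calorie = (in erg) 6.968e+09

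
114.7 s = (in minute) 1.912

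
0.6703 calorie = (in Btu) 0.002658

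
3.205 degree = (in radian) 0.05594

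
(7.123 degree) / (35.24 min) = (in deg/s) 0.003369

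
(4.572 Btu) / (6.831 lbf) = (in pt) 4.5e+05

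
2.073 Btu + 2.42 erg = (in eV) 1.365e+22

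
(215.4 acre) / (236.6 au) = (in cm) 2.463e-06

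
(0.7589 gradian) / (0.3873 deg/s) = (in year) 5.592e-08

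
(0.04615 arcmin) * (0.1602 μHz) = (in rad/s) 2.151e-12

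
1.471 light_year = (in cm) 1.392e+18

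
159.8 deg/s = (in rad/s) 2.789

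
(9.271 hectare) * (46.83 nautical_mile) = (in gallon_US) 2.124e+12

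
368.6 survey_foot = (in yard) 122.9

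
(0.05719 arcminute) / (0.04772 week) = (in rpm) 5.504e-09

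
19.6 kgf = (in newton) 192.2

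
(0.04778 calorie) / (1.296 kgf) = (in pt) 44.59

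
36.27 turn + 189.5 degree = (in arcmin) 7.948e+05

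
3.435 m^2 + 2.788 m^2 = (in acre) 0.001538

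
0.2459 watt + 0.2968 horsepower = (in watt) 221.6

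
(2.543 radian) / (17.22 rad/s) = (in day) 1.709e-06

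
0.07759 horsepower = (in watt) 57.86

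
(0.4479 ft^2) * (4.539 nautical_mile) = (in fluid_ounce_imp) 1.231e+07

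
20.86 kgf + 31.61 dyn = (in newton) 204.6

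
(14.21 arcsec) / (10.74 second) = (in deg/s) 0.0003675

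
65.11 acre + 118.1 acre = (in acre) 183.2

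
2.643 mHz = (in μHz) 2643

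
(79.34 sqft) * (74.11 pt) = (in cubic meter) 0.1927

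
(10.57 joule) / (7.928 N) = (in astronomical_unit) 8.912e-12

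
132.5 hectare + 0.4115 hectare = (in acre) 328.4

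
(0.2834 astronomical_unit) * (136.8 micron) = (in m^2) 5.8e+06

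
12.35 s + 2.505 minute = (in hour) 0.04518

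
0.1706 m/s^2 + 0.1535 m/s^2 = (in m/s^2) 0.3241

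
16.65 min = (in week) 0.001652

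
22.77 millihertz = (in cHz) 2.277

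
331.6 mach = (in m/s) 1.129e+05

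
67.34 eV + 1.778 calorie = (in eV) 4.643e+19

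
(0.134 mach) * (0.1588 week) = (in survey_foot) 1.438e+07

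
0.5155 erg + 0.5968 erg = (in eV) 6.942e+11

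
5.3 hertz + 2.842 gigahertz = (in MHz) 2842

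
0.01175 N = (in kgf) 0.001198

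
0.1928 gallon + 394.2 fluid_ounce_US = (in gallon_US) 3.272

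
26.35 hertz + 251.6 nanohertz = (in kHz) 0.02635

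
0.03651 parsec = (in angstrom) 1.127e+25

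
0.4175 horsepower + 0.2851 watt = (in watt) 311.6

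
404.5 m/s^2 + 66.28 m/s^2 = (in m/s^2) 470.8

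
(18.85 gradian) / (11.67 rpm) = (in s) 0.2423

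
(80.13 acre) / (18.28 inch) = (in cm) 6.984e+07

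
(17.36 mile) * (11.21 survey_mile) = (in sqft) 5.425e+09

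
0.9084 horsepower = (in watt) 677.4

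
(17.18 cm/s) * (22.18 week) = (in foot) 7.561e+06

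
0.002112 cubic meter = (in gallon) 0.5579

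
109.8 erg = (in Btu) 1.041e-08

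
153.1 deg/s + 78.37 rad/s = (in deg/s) 4643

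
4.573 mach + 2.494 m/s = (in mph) 3489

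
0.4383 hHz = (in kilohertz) 0.04383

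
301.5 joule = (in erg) 3.015e+09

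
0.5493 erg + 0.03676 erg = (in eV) 3.658e+11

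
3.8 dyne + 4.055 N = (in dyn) 4.055e+05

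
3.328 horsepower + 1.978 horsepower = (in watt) 3957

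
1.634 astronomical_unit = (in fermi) 2.444e+26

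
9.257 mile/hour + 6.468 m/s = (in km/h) 38.18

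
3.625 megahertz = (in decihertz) 3.625e+07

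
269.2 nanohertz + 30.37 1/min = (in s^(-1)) 0.5062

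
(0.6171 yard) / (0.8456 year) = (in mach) 6.214e-11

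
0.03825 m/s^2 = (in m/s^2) 0.03825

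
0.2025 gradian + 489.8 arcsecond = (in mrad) 5.555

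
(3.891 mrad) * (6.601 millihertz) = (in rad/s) 2.568e-05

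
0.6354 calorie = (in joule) 2.659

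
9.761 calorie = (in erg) 4.084e+08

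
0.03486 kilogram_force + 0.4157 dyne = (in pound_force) 0.07685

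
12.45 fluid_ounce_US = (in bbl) 0.002316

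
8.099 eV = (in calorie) 3.101e-19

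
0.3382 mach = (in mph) 257.6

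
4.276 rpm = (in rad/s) 0.4478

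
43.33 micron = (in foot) 0.0001422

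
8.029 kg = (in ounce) 283.2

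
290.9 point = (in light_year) 1.085e-17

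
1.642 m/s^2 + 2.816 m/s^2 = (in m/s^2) 4.458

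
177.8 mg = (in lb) 0.000392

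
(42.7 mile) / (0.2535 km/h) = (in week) 1.614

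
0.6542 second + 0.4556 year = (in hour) 3991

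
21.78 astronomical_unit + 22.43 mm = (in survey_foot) 1.069e+13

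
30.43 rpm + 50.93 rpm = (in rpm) 81.36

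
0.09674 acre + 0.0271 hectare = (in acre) 0.1637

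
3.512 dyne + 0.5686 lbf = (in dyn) 2.529e+05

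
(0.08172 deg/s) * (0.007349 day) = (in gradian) 57.65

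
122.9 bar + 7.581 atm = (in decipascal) 1.306e+08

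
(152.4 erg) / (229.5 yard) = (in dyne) 0.007262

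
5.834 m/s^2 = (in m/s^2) 5.834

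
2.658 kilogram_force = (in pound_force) 5.86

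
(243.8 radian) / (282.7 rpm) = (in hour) 0.002288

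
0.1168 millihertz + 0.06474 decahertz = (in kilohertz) 0.0006475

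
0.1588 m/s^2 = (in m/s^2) 0.1588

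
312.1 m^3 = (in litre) 3.121e+05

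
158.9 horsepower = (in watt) 1.185e+05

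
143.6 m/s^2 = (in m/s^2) 143.6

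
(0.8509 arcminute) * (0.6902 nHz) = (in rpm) 1.631e-12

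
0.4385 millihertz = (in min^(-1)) 0.02631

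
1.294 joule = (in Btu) 0.001226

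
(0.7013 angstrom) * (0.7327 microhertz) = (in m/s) 5.138e-17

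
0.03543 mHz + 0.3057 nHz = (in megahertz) 3.543e-11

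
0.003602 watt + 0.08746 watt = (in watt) 0.09106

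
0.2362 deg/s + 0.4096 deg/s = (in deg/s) 0.6458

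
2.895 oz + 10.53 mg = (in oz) 2.895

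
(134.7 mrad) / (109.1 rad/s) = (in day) 1.429e-08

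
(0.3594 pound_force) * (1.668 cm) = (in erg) 2.667e+05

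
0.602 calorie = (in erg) 2.519e+07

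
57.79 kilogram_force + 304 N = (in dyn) 8.707e+07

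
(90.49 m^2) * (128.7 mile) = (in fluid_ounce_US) 6.338e+11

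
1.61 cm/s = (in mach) 4.728e-05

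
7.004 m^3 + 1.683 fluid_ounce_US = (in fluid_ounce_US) 2.368e+05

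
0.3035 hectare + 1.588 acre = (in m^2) 9461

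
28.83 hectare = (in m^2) 2.883e+05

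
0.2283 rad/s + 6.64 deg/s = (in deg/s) 19.72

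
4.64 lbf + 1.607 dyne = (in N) 20.64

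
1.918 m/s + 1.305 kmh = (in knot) 4.433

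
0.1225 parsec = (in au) 2.527e+04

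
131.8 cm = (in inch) 51.89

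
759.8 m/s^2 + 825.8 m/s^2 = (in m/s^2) 1586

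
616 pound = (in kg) 279.4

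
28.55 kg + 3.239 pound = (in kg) 30.02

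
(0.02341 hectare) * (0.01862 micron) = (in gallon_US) 0.001152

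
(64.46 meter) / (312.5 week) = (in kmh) 1.228e-06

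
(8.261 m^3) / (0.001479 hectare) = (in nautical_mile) 0.0003016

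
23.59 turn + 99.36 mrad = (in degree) 8498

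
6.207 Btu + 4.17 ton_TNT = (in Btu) 1.654e+07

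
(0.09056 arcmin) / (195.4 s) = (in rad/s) 1.348e-07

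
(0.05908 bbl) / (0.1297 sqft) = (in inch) 30.69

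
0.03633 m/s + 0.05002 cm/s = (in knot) 0.07159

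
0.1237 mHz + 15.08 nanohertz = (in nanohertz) 1.237e+05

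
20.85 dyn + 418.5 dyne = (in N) 0.004394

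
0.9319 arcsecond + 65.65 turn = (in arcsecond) 8.508e+07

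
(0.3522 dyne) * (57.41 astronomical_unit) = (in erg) 3.025e+14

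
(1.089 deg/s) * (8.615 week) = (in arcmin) 3.404e+08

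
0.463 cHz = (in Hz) 0.00463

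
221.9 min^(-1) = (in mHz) 3698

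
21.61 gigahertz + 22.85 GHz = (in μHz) 4.446e+16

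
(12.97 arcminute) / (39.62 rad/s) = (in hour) 2.645e-08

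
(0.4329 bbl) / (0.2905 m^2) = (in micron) 2.369e+05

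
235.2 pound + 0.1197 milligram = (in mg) 1.067e+08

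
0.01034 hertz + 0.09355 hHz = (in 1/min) 561.9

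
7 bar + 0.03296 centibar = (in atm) 6.909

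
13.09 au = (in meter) 1.958e+12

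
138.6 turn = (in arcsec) 1.796e+08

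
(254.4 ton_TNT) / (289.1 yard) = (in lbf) 9.052e+08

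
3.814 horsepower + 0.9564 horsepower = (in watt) 3557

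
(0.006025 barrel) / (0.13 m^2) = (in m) 0.007368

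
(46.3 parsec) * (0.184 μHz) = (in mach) 7.72e+08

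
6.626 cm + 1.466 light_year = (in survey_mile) 8.618e+12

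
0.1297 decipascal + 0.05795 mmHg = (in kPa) 0.007739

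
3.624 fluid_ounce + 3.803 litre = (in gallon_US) 1.033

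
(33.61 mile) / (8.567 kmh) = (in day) 0.2631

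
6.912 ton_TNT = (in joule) 2.892e+10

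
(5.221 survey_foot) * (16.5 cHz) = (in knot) 0.5104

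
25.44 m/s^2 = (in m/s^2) 25.44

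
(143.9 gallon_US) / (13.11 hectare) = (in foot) 1.363e-05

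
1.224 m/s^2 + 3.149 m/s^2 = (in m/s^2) 4.373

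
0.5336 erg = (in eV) 3.33e+11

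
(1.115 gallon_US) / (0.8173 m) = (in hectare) 5.164e-07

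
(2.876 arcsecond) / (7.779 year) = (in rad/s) 5.684e-14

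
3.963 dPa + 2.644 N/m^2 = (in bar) 3.04e-05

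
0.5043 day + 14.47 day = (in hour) 359.4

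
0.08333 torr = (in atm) 0.0001096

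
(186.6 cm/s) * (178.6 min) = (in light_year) 2.114e-12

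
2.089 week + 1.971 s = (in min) 2.106e+04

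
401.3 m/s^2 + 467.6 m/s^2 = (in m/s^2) 868.9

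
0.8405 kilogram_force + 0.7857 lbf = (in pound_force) 2.639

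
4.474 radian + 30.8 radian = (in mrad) 3.527e+04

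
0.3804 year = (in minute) 1.999e+05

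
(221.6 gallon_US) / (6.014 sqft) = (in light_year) 1.587e-16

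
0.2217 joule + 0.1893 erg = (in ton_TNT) 5.299e-11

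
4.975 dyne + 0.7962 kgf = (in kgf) 0.7962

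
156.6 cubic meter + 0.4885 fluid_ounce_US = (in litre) 1.566e+05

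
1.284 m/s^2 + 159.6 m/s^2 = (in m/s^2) 160.9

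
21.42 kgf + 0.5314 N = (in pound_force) 47.34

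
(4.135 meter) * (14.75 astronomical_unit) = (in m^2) 9.124e+12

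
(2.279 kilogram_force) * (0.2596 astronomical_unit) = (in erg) 8.68e+18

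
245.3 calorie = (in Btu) 0.9728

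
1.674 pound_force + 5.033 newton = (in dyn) 1.248e+06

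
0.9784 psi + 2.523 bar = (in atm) 2.557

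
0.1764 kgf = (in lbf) 0.3889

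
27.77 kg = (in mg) 2.777e+07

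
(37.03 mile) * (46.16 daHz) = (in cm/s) 2.751e+09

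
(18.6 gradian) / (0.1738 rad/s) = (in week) 2.78e-06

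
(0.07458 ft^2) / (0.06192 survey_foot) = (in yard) 0.4015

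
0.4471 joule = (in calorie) 0.1069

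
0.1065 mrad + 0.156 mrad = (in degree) 0.01504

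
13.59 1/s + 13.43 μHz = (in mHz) 1.359e+04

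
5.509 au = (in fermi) 8.241e+26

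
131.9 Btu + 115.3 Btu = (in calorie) 6.234e+04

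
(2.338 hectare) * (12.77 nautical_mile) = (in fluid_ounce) 1.87e+13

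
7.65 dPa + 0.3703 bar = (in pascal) 3.703e+04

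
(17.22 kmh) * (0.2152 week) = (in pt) 1.765e+09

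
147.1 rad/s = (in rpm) 1405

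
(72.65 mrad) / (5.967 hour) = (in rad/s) 3.382e-06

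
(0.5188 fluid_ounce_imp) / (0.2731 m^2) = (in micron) 53.98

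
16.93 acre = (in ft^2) 7.375e+05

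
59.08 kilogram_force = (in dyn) 5.794e+07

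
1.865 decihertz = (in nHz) 1.865e+08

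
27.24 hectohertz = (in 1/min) 1.634e+05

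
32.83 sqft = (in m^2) 3.05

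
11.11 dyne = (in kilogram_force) 1.133e-05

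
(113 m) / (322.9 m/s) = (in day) 4.05e-06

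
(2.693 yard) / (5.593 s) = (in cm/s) 44.03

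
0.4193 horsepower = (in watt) 312.7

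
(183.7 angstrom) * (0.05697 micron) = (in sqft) 1.126e-14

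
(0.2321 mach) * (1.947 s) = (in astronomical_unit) 1.029e-09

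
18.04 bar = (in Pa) 1.804e+06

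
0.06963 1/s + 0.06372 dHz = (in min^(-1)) 4.56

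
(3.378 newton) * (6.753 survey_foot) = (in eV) 4.34e+19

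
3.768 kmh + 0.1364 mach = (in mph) 106.2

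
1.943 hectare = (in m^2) 1.943e+04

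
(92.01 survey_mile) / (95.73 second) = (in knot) 3007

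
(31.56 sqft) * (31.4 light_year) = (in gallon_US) 2.301e+20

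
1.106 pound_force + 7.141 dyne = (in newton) 4.92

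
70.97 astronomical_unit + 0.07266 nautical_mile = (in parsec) 0.0003441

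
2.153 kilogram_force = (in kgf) 2.153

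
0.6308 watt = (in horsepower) 0.0008459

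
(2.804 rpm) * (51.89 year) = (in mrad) 4.805e+11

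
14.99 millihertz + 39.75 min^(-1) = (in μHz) 6.775e+05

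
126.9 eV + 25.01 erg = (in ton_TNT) 5.978e-16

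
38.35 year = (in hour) 3.359e+05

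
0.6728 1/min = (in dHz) 0.1121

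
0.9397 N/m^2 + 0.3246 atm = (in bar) 0.3289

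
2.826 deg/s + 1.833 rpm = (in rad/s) 0.2413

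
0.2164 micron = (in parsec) 7.013e-24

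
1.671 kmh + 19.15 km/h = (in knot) 11.24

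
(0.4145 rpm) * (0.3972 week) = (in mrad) 1.043e+07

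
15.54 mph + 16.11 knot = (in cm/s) 1523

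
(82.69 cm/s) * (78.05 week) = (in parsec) 1.265e-09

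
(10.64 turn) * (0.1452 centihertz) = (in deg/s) 5.562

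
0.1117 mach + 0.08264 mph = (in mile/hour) 85.16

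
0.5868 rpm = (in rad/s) 0.06145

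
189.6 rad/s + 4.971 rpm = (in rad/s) 190.1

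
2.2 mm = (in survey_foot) 0.007218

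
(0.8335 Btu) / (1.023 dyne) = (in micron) 8.596e+13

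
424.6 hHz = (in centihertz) 4.246e+06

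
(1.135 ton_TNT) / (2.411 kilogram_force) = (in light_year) 2.123e-08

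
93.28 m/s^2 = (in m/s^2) 93.28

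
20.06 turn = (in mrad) 1.26e+05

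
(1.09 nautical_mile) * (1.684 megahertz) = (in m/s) 3.399e+09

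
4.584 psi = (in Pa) 3.161e+04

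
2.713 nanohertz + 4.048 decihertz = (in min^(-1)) 24.29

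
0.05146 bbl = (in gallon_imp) 1.8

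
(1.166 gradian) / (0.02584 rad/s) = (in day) 8.204e-06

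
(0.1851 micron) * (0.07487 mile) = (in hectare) 2.23e-09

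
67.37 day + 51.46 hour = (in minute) 1.001e+05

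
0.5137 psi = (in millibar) 35.42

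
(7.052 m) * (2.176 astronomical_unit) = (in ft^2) 2.471e+13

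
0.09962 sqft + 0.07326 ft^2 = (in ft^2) 0.1729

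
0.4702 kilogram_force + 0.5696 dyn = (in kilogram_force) 0.4702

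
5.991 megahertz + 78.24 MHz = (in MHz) 84.23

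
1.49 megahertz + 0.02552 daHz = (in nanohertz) 1.49e+15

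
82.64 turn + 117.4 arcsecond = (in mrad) 5.192e+05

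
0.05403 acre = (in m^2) 218.7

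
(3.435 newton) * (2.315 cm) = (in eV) 4.963e+17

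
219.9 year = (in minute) 1.156e+08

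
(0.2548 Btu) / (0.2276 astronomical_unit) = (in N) 7.895e-09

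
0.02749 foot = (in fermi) 8.379e+12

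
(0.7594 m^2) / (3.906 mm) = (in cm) 1.944e+04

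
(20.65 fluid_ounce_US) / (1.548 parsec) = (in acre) 3.159e-24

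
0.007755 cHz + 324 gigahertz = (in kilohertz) 3.24e+08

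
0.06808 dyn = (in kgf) 6.942e-08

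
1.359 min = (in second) 81.54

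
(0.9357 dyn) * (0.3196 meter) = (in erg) 29.9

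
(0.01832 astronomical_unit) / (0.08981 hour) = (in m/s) 8.477e+06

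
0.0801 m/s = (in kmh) 0.2884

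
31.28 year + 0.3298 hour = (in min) 1.644e+07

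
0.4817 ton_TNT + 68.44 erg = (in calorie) 4.817e+08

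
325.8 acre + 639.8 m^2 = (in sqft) 1.42e+07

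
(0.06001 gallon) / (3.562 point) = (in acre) 4.467e-05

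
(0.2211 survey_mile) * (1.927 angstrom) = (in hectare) 6.857e-12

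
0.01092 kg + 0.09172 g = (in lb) 0.02428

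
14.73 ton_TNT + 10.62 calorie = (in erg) 6.163e+17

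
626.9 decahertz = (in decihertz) 6.269e+04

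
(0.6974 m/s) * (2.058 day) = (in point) 3.515e+08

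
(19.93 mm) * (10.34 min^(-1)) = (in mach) 1.009e-05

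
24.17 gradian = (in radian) 0.3797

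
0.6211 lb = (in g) 281.7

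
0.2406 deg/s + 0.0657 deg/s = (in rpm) 0.05105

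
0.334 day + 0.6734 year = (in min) 3.544e+05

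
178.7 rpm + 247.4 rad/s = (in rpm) 2541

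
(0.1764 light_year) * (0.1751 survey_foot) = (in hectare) 8.907e+09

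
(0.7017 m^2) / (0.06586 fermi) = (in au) 7.122e+04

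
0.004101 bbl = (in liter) 0.652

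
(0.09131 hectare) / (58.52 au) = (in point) 2.957e-07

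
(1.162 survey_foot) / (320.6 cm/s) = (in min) 0.001841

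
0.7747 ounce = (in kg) 0.02196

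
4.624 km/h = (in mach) 0.003772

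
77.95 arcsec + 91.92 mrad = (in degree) 5.288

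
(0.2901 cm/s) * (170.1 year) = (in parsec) 5.043e-10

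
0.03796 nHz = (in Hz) 3.796e-11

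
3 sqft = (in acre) 6.887e-05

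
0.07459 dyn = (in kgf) 7.606e-08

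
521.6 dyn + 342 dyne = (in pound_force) 0.001941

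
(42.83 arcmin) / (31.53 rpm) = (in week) 6.239e-09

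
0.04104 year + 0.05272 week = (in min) 2.21e+04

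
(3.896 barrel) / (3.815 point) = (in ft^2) 4954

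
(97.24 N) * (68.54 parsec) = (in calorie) 4.915e+19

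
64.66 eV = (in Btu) 9.819e-21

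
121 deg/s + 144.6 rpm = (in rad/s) 17.25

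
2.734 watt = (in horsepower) 0.003666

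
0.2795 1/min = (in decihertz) 0.04658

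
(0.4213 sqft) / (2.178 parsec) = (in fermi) 0.0005824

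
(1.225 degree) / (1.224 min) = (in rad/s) 0.0002911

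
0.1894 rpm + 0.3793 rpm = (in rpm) 0.5687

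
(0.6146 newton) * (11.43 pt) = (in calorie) 0.0005923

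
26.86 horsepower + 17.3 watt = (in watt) 2.005e+04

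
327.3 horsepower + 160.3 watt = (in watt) 2.442e+05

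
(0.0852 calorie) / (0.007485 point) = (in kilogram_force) 1.377e+04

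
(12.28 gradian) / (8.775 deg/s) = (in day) 1.458e-05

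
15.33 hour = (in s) 5.519e+04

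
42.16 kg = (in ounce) 1487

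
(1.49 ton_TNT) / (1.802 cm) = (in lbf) 7.777e+10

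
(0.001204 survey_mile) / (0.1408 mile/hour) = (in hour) 0.008551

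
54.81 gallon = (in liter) 207.5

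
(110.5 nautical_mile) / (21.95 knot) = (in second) 1.812e+04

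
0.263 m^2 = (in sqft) 2.831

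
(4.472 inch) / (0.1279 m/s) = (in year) 2.816e-08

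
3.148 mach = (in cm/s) 1.072e+05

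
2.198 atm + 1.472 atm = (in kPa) 371.9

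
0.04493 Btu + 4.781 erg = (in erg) 4.74e+08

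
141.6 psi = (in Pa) 9.763e+05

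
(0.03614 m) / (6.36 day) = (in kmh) 2.368e-07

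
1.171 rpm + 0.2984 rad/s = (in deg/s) 24.12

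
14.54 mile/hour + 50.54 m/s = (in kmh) 205.3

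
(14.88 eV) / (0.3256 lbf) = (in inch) 6.481e-17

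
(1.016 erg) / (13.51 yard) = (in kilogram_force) 8.387e-10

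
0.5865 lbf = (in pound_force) 0.5865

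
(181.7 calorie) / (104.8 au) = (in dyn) 4.849e-06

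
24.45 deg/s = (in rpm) 4.075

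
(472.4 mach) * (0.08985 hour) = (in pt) 1.475e+11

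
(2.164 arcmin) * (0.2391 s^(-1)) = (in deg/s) 0.008624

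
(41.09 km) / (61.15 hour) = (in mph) 0.4175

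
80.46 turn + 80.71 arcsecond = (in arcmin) 1.738e+06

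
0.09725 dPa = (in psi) 1.41e-06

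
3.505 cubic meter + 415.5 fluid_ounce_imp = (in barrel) 22.12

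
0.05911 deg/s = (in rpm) 0.009852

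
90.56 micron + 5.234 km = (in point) 1.484e+07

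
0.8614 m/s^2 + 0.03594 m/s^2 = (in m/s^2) 0.8973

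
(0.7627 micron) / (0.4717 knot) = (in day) 3.638e-11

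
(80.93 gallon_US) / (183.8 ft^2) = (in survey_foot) 0.05886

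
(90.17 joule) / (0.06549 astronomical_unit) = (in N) 9.204e-09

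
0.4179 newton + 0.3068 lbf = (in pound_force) 0.4007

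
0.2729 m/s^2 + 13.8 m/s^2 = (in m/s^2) 14.07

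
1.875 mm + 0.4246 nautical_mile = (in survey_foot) 2580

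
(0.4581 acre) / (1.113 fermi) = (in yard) 1.822e+18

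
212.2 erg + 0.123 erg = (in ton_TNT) 5.075e-15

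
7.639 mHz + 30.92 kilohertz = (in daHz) 3092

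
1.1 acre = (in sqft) 4.792e+04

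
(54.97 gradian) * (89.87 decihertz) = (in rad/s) 7.76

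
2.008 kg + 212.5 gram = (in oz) 78.33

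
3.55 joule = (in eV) 2.216e+19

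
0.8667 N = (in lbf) 0.1948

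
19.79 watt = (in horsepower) 0.02654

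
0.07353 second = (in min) 0.001226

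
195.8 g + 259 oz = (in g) 7538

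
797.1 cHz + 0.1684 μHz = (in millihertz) 7971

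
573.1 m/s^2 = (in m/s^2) 573.1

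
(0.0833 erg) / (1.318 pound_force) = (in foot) 4.662e-09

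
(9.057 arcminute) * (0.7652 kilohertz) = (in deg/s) 115.5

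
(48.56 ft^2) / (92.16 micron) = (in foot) 1.606e+05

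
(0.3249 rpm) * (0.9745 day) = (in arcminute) 9.848e+06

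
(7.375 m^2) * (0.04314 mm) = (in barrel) 0.002001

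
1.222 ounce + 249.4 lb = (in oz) 3992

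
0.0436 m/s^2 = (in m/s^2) 0.0436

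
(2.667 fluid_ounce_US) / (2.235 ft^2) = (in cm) 0.03799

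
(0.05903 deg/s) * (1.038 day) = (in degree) 5294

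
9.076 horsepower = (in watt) 6768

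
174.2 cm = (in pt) 4938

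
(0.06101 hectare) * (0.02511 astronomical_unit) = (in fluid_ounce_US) 7.749e+16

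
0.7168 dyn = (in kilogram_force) 7.309e-07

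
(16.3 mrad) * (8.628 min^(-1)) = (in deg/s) 0.1343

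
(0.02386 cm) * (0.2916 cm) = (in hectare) 6.958e-11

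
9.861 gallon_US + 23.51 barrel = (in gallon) 997.3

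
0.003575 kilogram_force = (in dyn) 3506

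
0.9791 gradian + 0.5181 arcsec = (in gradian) 0.9793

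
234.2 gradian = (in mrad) 3679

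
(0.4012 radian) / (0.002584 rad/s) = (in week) 0.0002567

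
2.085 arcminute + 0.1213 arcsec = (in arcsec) 125.2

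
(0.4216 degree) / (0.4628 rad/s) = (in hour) 4.417e-06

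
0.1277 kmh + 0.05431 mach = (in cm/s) 1853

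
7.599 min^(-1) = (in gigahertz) 1.267e-10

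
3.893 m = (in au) 2.602e-11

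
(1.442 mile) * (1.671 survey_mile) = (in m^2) 6.241e+06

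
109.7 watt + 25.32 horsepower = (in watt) 1.899e+04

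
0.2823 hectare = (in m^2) 2823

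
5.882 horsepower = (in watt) 4386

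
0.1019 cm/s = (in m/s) 0.001019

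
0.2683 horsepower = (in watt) 200.1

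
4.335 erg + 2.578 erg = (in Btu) 6.552e-10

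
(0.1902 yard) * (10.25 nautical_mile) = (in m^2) 3302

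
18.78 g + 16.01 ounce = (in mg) 4.727e+05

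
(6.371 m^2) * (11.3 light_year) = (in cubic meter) 6.811e+17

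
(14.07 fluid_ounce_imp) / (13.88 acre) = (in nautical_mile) 3.843e-12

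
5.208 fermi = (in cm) 5.208e-13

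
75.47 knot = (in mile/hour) 86.85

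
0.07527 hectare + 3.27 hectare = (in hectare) 3.345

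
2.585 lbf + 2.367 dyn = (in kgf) 1.173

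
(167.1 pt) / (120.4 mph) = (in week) 1.811e-09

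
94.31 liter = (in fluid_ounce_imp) 3319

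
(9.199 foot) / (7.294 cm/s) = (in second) 38.44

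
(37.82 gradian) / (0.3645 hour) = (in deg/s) 0.02594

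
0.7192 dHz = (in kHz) 7.192e-05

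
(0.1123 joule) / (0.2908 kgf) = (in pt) 111.6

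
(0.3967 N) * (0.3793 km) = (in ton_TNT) 3.596e-08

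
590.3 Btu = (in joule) 6.228e+05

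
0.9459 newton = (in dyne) 9.459e+04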